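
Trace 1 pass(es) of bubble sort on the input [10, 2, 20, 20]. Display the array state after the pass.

After pass 1: [2, 10, 20, 20] (1 swaps)
Total swaps: 1


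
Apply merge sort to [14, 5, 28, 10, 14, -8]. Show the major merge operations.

Divide and conquer:
  Merge [5] + [28] -> [5, 28]
  Merge [14] + [5, 28] -> [5, 14, 28]
  Merge [14] + [-8] -> [-8, 14]
  Merge [10] + [-8, 14] -> [-8, 10, 14]
  Merge [5, 14, 28] + [-8, 10, 14] -> [-8, 5, 10, 14, 14, 28]


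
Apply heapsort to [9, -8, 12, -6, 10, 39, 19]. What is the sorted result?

Build heap: [39, 10, 19, -6, -8, 12, 9]
Extract 39: [19, 10, 12, -6, -8, 9, 39]
Extract 19: [12, 10, 9, -6, -8, 19, 39]
Extract 12: [10, -6, 9, -8, 12, 19, 39]
Extract 10: [9, -6, -8, 10, 12, 19, 39]
Extract 9: [-6, -8, 9, 10, 12, 19, 39]
Extract -6: [-8, -6, 9, 10, 12, 19, 39]


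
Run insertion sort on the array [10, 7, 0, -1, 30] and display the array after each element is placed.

First element 10 is already 'sorted'
Insert 7: shifted 1 elements -> [7, 10, 0, -1, 30]
Insert 0: shifted 2 elements -> [0, 7, 10, -1, 30]
Insert -1: shifted 3 elements -> [-1, 0, 7, 10, 30]
Insert 30: shifted 0 elements -> [-1, 0, 7, 10, 30]


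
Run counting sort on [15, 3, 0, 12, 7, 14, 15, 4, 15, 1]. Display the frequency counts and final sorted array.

Count array: [1, 1, 0, 1, 1, 0, 0, 1, 0, 0, 0, 0, 1, 0, 1, 3]
(count[i] = number of elements equal to i)
Cumulative count: [1, 2, 2, 3, 4, 4, 4, 5, 5, 5, 5, 5, 6, 6, 7, 10]
Sorted: [0, 1, 3, 4, 7, 12, 14, 15, 15, 15]


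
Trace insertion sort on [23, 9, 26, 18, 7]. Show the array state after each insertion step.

First element 23 is already 'sorted'
Insert 9: shifted 1 elements -> [9, 23, 26, 18, 7]
Insert 26: shifted 0 elements -> [9, 23, 26, 18, 7]
Insert 18: shifted 2 elements -> [9, 18, 23, 26, 7]
Insert 7: shifted 4 elements -> [7, 9, 18, 23, 26]


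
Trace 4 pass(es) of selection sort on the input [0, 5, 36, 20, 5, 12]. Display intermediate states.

Pass 1: Select minimum 0 at index 0, swap -> [0, 5, 36, 20, 5, 12]
Pass 2: Select minimum 5 at index 1, swap -> [0, 5, 36, 20, 5, 12]
Pass 3: Select minimum 5 at index 4, swap -> [0, 5, 5, 20, 36, 12]
Pass 4: Select minimum 12 at index 5, swap -> [0, 5, 5, 12, 36, 20]


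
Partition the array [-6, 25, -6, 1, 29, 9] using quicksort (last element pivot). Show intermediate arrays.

Partition 1: pivot=9 at index 3 -> [-6, -6, 1, 9, 29, 25]
Partition 2: pivot=1 at index 2 -> [-6, -6, 1, 9, 29, 25]
Partition 3: pivot=-6 at index 1 -> [-6, -6, 1, 9, 29, 25]
Partition 4: pivot=25 at index 4 -> [-6, -6, 1, 9, 25, 29]


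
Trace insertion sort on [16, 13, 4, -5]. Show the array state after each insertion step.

First element 16 is already 'sorted'
Insert 13: shifted 1 elements -> [13, 16, 4, -5]
Insert 4: shifted 2 elements -> [4, 13, 16, -5]
Insert -5: shifted 3 elements -> [-5, 4, 13, 16]


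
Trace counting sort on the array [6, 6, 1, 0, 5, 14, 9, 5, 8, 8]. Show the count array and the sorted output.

Count array: [1, 1, 0, 0, 0, 2, 2, 0, 2, 1, 0, 0, 0, 0, 1]
(count[i] = number of elements equal to i)
Cumulative count: [1, 2, 2, 2, 2, 4, 6, 6, 8, 9, 9, 9, 9, 9, 10]
Sorted: [0, 1, 5, 5, 6, 6, 8, 8, 9, 14]


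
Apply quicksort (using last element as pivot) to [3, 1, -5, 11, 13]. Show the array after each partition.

Partition 1: pivot=13 at index 4 -> [3, 1, -5, 11, 13]
Partition 2: pivot=11 at index 3 -> [3, 1, -5, 11, 13]
Partition 3: pivot=-5 at index 0 -> [-5, 1, 3, 11, 13]
Partition 4: pivot=3 at index 2 -> [-5, 1, 3, 11, 13]


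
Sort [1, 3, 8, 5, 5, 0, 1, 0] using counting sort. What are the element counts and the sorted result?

Count array: [2, 2, 0, 1, 0, 2, 0, 0, 1]
(count[i] = number of elements equal to i)
Cumulative count: [2, 4, 4, 5, 5, 7, 7, 7, 8]
Sorted: [0, 0, 1, 1, 3, 5, 5, 8]


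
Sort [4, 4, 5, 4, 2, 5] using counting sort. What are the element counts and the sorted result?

Count array: [0, 0, 1, 0, 3, 2]
(count[i] = number of elements equal to i)
Cumulative count: [0, 0, 1, 1, 4, 6]
Sorted: [2, 4, 4, 4, 5, 5]


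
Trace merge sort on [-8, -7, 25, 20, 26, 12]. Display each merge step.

Divide and conquer:
  Merge [-7] + [25] -> [-7, 25]
  Merge [-8] + [-7, 25] -> [-8, -7, 25]
  Merge [26] + [12] -> [12, 26]
  Merge [20] + [12, 26] -> [12, 20, 26]
  Merge [-8, -7, 25] + [12, 20, 26] -> [-8, -7, 12, 20, 25, 26]


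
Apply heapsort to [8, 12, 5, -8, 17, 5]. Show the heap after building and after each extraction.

Build heap: [17, 12, 5, -8, 8, 5]
Extract 17: [12, 8, 5, -8, 5, 17]
Extract 12: [8, 5, 5, -8, 12, 17]
Extract 8: [5, -8, 5, 8, 12, 17]
Extract 5: [5, -8, 5, 8, 12, 17]
Extract 5: [-8, 5, 5, 8, 12, 17]


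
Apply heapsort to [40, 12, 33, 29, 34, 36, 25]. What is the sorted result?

Build heap: [40, 34, 36, 29, 12, 33, 25]
Extract 40: [36, 34, 33, 29, 12, 25, 40]
Extract 36: [34, 29, 33, 25, 12, 36, 40]
Extract 34: [33, 29, 12, 25, 34, 36, 40]
Extract 33: [29, 25, 12, 33, 34, 36, 40]
Extract 29: [25, 12, 29, 33, 34, 36, 40]
Extract 25: [12, 25, 29, 33, 34, 36, 40]


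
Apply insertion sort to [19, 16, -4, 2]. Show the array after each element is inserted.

First element 19 is already 'sorted'
Insert 16: shifted 1 elements -> [16, 19, -4, 2]
Insert -4: shifted 2 elements -> [-4, 16, 19, 2]
Insert 2: shifted 2 elements -> [-4, 2, 16, 19]


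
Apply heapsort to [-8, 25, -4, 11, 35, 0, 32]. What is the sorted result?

Build heap: [35, 25, 32, 11, -8, 0, -4]
Extract 35: [32, 25, 0, 11, -8, -4, 35]
Extract 32: [25, 11, 0, -4, -8, 32, 35]
Extract 25: [11, -4, 0, -8, 25, 32, 35]
Extract 11: [0, -4, -8, 11, 25, 32, 35]
Extract 0: [-4, -8, 0, 11, 25, 32, 35]
Extract -4: [-8, -4, 0, 11, 25, 32, 35]


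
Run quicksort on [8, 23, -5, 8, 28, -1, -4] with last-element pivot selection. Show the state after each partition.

Partition 1: pivot=-4 at index 1 -> [-5, -4, 8, 8, 28, -1, 23]
Partition 2: pivot=23 at index 5 -> [-5, -4, 8, 8, -1, 23, 28]
Partition 3: pivot=-1 at index 2 -> [-5, -4, -1, 8, 8, 23, 28]
Partition 4: pivot=8 at index 4 -> [-5, -4, -1, 8, 8, 23, 28]


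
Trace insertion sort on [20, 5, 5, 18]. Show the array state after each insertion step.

First element 20 is already 'sorted'
Insert 5: shifted 1 elements -> [5, 20, 5, 18]
Insert 5: shifted 1 elements -> [5, 5, 20, 18]
Insert 18: shifted 1 elements -> [5, 5, 18, 20]


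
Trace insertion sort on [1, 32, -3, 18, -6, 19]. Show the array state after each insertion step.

First element 1 is already 'sorted'
Insert 32: shifted 0 elements -> [1, 32, -3, 18, -6, 19]
Insert -3: shifted 2 elements -> [-3, 1, 32, 18, -6, 19]
Insert 18: shifted 1 elements -> [-3, 1, 18, 32, -6, 19]
Insert -6: shifted 4 elements -> [-6, -3, 1, 18, 32, 19]
Insert 19: shifted 1 elements -> [-6, -3, 1, 18, 19, 32]


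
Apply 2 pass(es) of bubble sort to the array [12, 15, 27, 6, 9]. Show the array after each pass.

After pass 1: [12, 15, 6, 9, 27] (2 swaps)
After pass 2: [12, 6, 9, 15, 27] (2 swaps)
Total swaps: 4


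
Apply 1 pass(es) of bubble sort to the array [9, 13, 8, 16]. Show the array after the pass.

After pass 1: [9, 8, 13, 16] (1 swaps)
Total swaps: 1


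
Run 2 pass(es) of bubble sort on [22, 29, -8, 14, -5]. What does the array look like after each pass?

After pass 1: [22, -8, 14, -5, 29] (3 swaps)
After pass 2: [-8, 14, -5, 22, 29] (3 swaps)
Total swaps: 6


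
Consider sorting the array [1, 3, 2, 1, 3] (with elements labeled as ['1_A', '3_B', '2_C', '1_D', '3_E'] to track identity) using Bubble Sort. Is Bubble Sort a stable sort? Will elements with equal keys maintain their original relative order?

Trace Bubble Sort on the labeled array (the key is the number; the letter only tracks identity):
  After pass 1: [1_A, 2_C, 1_D, 3_B, 3_E]
  After pass 2: [1_A, 1_D, 2_C, 3_B, 3_E]
  After pass 3: [1_A, 1_D, 2_C, 3_B, 3_E] (no swaps, done)
Final order: [1_A, 1_D, 2_C, 3_B, 3_E]
Equal keys:
  value 1: originally 1_A, 1_D; after sorting 1_A, 1_D -> order preserved
  value 3: originally 3_B, 3_E; after sorting 3_B, 3_E -> order preserved
All equal keys kept their original relative order. Bubble Sort is stable: it only swaps adjacent elements when the left one is strictly greater, so equal keys never move past each other.
Answer: Stable


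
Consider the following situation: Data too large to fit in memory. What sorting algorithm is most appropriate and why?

Best choice: External merge sort
Reason: Minimizes disk I/O by sequential reads/writes


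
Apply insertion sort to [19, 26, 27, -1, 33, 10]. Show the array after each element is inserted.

First element 19 is already 'sorted'
Insert 26: shifted 0 elements -> [19, 26, 27, -1, 33, 10]
Insert 27: shifted 0 elements -> [19, 26, 27, -1, 33, 10]
Insert -1: shifted 3 elements -> [-1, 19, 26, 27, 33, 10]
Insert 33: shifted 0 elements -> [-1, 19, 26, 27, 33, 10]
Insert 10: shifted 4 elements -> [-1, 10, 19, 26, 27, 33]


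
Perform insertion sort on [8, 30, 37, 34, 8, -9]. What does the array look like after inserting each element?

First element 8 is already 'sorted'
Insert 30: shifted 0 elements -> [8, 30, 37, 34, 8, -9]
Insert 37: shifted 0 elements -> [8, 30, 37, 34, 8, -9]
Insert 34: shifted 1 elements -> [8, 30, 34, 37, 8, -9]
Insert 8: shifted 3 elements -> [8, 8, 30, 34, 37, -9]
Insert -9: shifted 5 elements -> [-9, 8, 8, 30, 34, 37]


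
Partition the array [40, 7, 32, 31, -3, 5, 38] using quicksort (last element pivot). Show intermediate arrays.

Partition 1: pivot=38 at index 5 -> [7, 32, 31, -3, 5, 38, 40]
Partition 2: pivot=5 at index 1 -> [-3, 5, 31, 7, 32, 38, 40]
Partition 3: pivot=32 at index 4 -> [-3, 5, 31, 7, 32, 38, 40]
Partition 4: pivot=7 at index 2 -> [-3, 5, 7, 31, 32, 38, 40]


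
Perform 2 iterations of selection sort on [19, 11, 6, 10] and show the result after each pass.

Pass 1: Select minimum 6 at index 2, swap -> [6, 11, 19, 10]
Pass 2: Select minimum 10 at index 3, swap -> [6, 10, 19, 11]


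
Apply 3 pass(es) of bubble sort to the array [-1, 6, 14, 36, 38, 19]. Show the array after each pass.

After pass 1: [-1, 6, 14, 36, 19, 38] (1 swaps)
After pass 2: [-1, 6, 14, 19, 36, 38] (1 swaps)
After pass 3: [-1, 6, 14, 19, 36, 38] (0 swaps)
Total swaps: 2


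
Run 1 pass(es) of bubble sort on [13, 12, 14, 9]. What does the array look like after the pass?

After pass 1: [12, 13, 9, 14] (2 swaps)
Total swaps: 2


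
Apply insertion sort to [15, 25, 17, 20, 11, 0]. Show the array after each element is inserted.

First element 15 is already 'sorted'
Insert 25: shifted 0 elements -> [15, 25, 17, 20, 11, 0]
Insert 17: shifted 1 elements -> [15, 17, 25, 20, 11, 0]
Insert 20: shifted 1 elements -> [15, 17, 20, 25, 11, 0]
Insert 11: shifted 4 elements -> [11, 15, 17, 20, 25, 0]
Insert 0: shifted 5 elements -> [0, 11, 15, 17, 20, 25]


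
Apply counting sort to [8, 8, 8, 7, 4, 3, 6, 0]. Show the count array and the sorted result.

Count array: [1, 0, 0, 1, 1, 0, 1, 1, 3]
(count[i] = number of elements equal to i)
Cumulative count: [1, 1, 1, 2, 3, 3, 4, 5, 8]
Sorted: [0, 3, 4, 6, 7, 8, 8, 8]


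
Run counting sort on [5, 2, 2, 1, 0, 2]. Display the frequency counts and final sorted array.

Count array: [1, 1, 3, 0, 0, 1]
(count[i] = number of elements equal to i)
Cumulative count: [1, 2, 5, 5, 5, 6]
Sorted: [0, 1, 2, 2, 2, 5]


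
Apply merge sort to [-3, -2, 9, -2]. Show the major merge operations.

Divide and conquer:
  Merge [-3] + [-2] -> [-3, -2]
  Merge [9] + [-2] -> [-2, 9]
  Merge [-3, -2] + [-2, 9] -> [-3, -2, -2, 9]


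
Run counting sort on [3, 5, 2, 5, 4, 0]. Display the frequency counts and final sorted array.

Count array: [1, 0, 1, 1, 1, 2]
(count[i] = number of elements equal to i)
Cumulative count: [1, 1, 2, 3, 4, 6]
Sorted: [0, 2, 3, 4, 5, 5]


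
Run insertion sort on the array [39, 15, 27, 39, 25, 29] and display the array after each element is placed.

First element 39 is already 'sorted'
Insert 15: shifted 1 elements -> [15, 39, 27, 39, 25, 29]
Insert 27: shifted 1 elements -> [15, 27, 39, 39, 25, 29]
Insert 39: shifted 0 elements -> [15, 27, 39, 39, 25, 29]
Insert 25: shifted 3 elements -> [15, 25, 27, 39, 39, 29]
Insert 29: shifted 2 elements -> [15, 25, 27, 29, 39, 39]


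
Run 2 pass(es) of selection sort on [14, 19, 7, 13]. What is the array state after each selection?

Pass 1: Select minimum 7 at index 2, swap -> [7, 19, 14, 13]
Pass 2: Select minimum 13 at index 3, swap -> [7, 13, 14, 19]


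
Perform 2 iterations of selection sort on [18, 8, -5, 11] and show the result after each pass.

Pass 1: Select minimum -5 at index 2, swap -> [-5, 8, 18, 11]
Pass 2: Select minimum 8 at index 1, swap -> [-5, 8, 18, 11]


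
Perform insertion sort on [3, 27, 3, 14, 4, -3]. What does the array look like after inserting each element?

First element 3 is already 'sorted'
Insert 27: shifted 0 elements -> [3, 27, 3, 14, 4, -3]
Insert 3: shifted 1 elements -> [3, 3, 27, 14, 4, -3]
Insert 14: shifted 1 elements -> [3, 3, 14, 27, 4, -3]
Insert 4: shifted 2 elements -> [3, 3, 4, 14, 27, -3]
Insert -3: shifted 5 elements -> [-3, 3, 3, 4, 14, 27]


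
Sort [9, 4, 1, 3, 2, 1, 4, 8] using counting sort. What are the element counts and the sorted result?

Count array: [0, 2, 1, 1, 2, 0, 0, 0, 1, 1]
(count[i] = number of elements equal to i)
Cumulative count: [0, 2, 3, 4, 6, 6, 6, 6, 7, 8]
Sorted: [1, 1, 2, 3, 4, 4, 8, 9]


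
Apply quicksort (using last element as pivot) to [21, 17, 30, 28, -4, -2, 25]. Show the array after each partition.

Partition 1: pivot=25 at index 4 -> [21, 17, -4, -2, 25, 28, 30]
Partition 2: pivot=-2 at index 1 -> [-4, -2, 21, 17, 25, 28, 30]
Partition 3: pivot=17 at index 2 -> [-4, -2, 17, 21, 25, 28, 30]
Partition 4: pivot=30 at index 6 -> [-4, -2, 17, 21, 25, 28, 30]


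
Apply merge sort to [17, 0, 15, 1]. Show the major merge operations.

Divide and conquer:
  Merge [17] + [0] -> [0, 17]
  Merge [15] + [1] -> [1, 15]
  Merge [0, 17] + [1, 15] -> [0, 1, 15, 17]


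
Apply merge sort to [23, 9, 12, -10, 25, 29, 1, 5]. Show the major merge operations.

Divide and conquer:
  Merge [23] + [9] -> [9, 23]
  Merge [12] + [-10] -> [-10, 12]
  Merge [9, 23] + [-10, 12] -> [-10, 9, 12, 23]
  Merge [25] + [29] -> [25, 29]
  Merge [1] + [5] -> [1, 5]
  Merge [25, 29] + [1, 5] -> [1, 5, 25, 29]
  Merge [-10, 9, 12, 23] + [1, 5, 25, 29] -> [-10, 1, 5, 9, 12, 23, 25, 29]


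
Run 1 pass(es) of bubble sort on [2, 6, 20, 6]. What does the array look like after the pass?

After pass 1: [2, 6, 6, 20] (1 swaps)
Total swaps: 1


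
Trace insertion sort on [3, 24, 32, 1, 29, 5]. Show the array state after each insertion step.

First element 3 is already 'sorted'
Insert 24: shifted 0 elements -> [3, 24, 32, 1, 29, 5]
Insert 32: shifted 0 elements -> [3, 24, 32, 1, 29, 5]
Insert 1: shifted 3 elements -> [1, 3, 24, 32, 29, 5]
Insert 29: shifted 1 elements -> [1, 3, 24, 29, 32, 5]
Insert 5: shifted 3 elements -> [1, 3, 5, 24, 29, 32]


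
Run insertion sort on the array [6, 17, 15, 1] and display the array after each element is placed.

First element 6 is already 'sorted'
Insert 17: shifted 0 elements -> [6, 17, 15, 1]
Insert 15: shifted 1 elements -> [6, 15, 17, 1]
Insert 1: shifted 3 elements -> [1, 6, 15, 17]


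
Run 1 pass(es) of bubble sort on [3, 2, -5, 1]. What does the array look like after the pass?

After pass 1: [2, -5, 1, 3] (3 swaps)
Total swaps: 3


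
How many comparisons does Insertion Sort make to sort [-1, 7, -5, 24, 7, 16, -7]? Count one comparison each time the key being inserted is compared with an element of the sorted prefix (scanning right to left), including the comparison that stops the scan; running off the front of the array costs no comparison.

Insert 7: -1 <= 7 (stop) = 1 comparison(s) -> [-1, 7, -5, 24, 7, 16, -7]
Insert -5: 7 > -5 (shift), -1 > -5 (shift), reached front = 2 comparison(s) -> [-5, -1, 7, 24, 7, 16, -7]
Insert 24: 7 <= 24 (stop) = 1 comparison(s) -> [-5, -1, 7, 24, 7, 16, -7]
Insert 7: 24 > 7 (shift), 7 <= 7 (stop) = 2 comparison(s) -> [-5, -1, 7, 7, 24, 16, -7]
Insert 16: 24 > 16 (shift), 7 <= 16 (stop) = 2 comparison(s) -> [-5, -1, 7, 7, 16, 24, -7]
Insert -7: 24 > -7 (shift), 16 > -7 (shift), 7 > -7 (shift), 7 > -7 (shift), -1 > -7 (shift), -5 > -7 (shift), reached front = 6 comparison(s) -> [-7, -5, -1, 7, 7, 16, 24]
Total comparisons: 1 + 2 + 1 + 2 + 2 + 6 = 14


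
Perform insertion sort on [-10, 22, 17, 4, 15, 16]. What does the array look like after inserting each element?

First element -10 is already 'sorted'
Insert 22: shifted 0 elements -> [-10, 22, 17, 4, 15, 16]
Insert 17: shifted 1 elements -> [-10, 17, 22, 4, 15, 16]
Insert 4: shifted 2 elements -> [-10, 4, 17, 22, 15, 16]
Insert 15: shifted 2 elements -> [-10, 4, 15, 17, 22, 16]
Insert 16: shifted 2 elements -> [-10, 4, 15, 16, 17, 22]


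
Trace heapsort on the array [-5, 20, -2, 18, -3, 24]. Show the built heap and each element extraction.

Build heap: [24, 20, -2, 18, -3, -5]
Extract 24: [20, 18, -2, -5, -3, 24]
Extract 20: [18, -3, -2, -5, 20, 24]
Extract 18: [-2, -3, -5, 18, 20, 24]
Extract -2: [-3, -5, -2, 18, 20, 24]
Extract -3: [-5, -3, -2, 18, 20, 24]


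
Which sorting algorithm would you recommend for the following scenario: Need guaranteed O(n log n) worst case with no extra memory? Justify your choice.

Best choice: Heapsort
Reason: Heapsort is O(n log n) worst case and sorts in-place; quicksort can degrade to O(n^2)


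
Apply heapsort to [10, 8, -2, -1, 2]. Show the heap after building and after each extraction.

Build heap: [10, 8, -2, -1, 2]
Extract 10: [8, 2, -2, -1, 10]
Extract 8: [2, -1, -2, 8, 10]
Extract 2: [-1, -2, 2, 8, 10]
Extract -1: [-2, -1, 2, 8, 10]


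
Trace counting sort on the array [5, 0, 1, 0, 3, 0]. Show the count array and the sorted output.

Count array: [3, 1, 0, 1, 0, 1]
(count[i] = number of elements equal to i)
Cumulative count: [3, 4, 4, 5, 5, 6]
Sorted: [0, 0, 0, 1, 3, 5]


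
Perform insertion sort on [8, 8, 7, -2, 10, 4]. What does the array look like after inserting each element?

First element 8 is already 'sorted'
Insert 8: shifted 0 elements -> [8, 8, 7, -2, 10, 4]
Insert 7: shifted 2 elements -> [7, 8, 8, -2, 10, 4]
Insert -2: shifted 3 elements -> [-2, 7, 8, 8, 10, 4]
Insert 10: shifted 0 elements -> [-2, 7, 8, 8, 10, 4]
Insert 4: shifted 4 elements -> [-2, 4, 7, 8, 8, 10]


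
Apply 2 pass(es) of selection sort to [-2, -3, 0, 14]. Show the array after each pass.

Pass 1: Select minimum -3 at index 1, swap -> [-3, -2, 0, 14]
Pass 2: Select minimum -2 at index 1, swap -> [-3, -2, 0, 14]


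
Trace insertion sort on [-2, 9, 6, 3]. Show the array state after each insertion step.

First element -2 is already 'sorted'
Insert 9: shifted 0 elements -> [-2, 9, 6, 3]
Insert 6: shifted 1 elements -> [-2, 6, 9, 3]
Insert 3: shifted 2 elements -> [-2, 3, 6, 9]


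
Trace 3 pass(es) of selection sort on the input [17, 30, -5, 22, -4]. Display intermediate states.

Pass 1: Select minimum -5 at index 2, swap -> [-5, 30, 17, 22, -4]
Pass 2: Select minimum -4 at index 4, swap -> [-5, -4, 17, 22, 30]
Pass 3: Select minimum 17 at index 2, swap -> [-5, -4, 17, 22, 30]


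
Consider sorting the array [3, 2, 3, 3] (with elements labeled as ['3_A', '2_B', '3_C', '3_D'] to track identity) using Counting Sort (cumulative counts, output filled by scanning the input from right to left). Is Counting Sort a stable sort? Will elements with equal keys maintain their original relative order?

Trace Counting Sort on the labeled array (the key is the number; the letter only tracks identity):
  Counts for values 0..3: [0, 0, 1, 3]
  Cumulative counts: [0, 0, 1, 4]
  Scan right to left: place 3_D at output index 3
  Scan right to left: place 3_C at output index 2
  Scan right to left: place 2_B at output index 0
  Scan right to left: place 3_A at output index 1
  Output: [2_B, 3_A, 3_C, 3_D]
Equal keys:
  value 3: originally 3_A, 3_C, 3_D; after sorting 3_A, 3_C, 3_D -> order preserved
All equal keys kept their original relative order. Counting Sort is stable: scanning the input right to left with decreasing cumulative counts places later duplicates at later output positions.
Answer: Stable


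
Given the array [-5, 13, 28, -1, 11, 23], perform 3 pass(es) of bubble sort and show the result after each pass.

After pass 1: [-5, 13, -1, 11, 23, 28] (3 swaps)
After pass 2: [-5, -1, 11, 13, 23, 28] (2 swaps)
After pass 3: [-5, -1, 11, 13, 23, 28] (0 swaps)
Total swaps: 5


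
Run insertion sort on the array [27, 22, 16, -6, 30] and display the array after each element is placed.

First element 27 is already 'sorted'
Insert 22: shifted 1 elements -> [22, 27, 16, -6, 30]
Insert 16: shifted 2 elements -> [16, 22, 27, -6, 30]
Insert -6: shifted 3 elements -> [-6, 16, 22, 27, 30]
Insert 30: shifted 0 elements -> [-6, 16, 22, 27, 30]


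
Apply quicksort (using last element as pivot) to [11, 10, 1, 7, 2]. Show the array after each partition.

Partition 1: pivot=2 at index 1 -> [1, 2, 11, 7, 10]
Partition 2: pivot=10 at index 3 -> [1, 2, 7, 10, 11]


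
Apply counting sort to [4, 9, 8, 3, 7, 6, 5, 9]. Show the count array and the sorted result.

Count array: [0, 0, 0, 1, 1, 1, 1, 1, 1, 2]
(count[i] = number of elements equal to i)
Cumulative count: [0, 0, 0, 1, 2, 3, 4, 5, 6, 8]
Sorted: [3, 4, 5, 6, 7, 8, 9, 9]


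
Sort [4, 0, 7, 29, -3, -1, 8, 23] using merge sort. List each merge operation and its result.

Divide and conquer:
  Merge [4] + [0] -> [0, 4]
  Merge [7] + [29] -> [7, 29]
  Merge [0, 4] + [7, 29] -> [0, 4, 7, 29]
  Merge [-3] + [-1] -> [-3, -1]
  Merge [8] + [23] -> [8, 23]
  Merge [-3, -1] + [8, 23] -> [-3, -1, 8, 23]
  Merge [0, 4, 7, 29] + [-3, -1, 8, 23] -> [-3, -1, 0, 4, 7, 8, 23, 29]


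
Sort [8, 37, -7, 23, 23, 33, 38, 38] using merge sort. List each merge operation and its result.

Divide and conquer:
  Merge [8] + [37] -> [8, 37]
  Merge [-7] + [23] -> [-7, 23]
  Merge [8, 37] + [-7, 23] -> [-7, 8, 23, 37]
  Merge [23] + [33] -> [23, 33]
  Merge [38] + [38] -> [38, 38]
  Merge [23, 33] + [38, 38] -> [23, 33, 38, 38]
  Merge [-7, 8, 23, 37] + [23, 33, 38, 38] -> [-7, 8, 23, 23, 33, 37, 38, 38]


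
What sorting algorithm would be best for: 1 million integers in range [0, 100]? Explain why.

Best choice: Counting sort
Reason: O(n + k) where k=100 is small; linear time beats O(n log n)


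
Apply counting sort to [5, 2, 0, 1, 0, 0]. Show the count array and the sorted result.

Count array: [3, 1, 1, 0, 0, 1]
(count[i] = number of elements equal to i)
Cumulative count: [3, 4, 5, 5, 5, 6]
Sorted: [0, 0, 0, 1, 2, 5]


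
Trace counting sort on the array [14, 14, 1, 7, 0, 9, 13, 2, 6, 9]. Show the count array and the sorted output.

Count array: [1, 1, 1, 0, 0, 0, 1, 1, 0, 2, 0, 0, 0, 1, 2]
(count[i] = number of elements equal to i)
Cumulative count: [1, 2, 3, 3, 3, 3, 4, 5, 5, 7, 7, 7, 7, 8, 10]
Sorted: [0, 1, 2, 6, 7, 9, 9, 13, 14, 14]


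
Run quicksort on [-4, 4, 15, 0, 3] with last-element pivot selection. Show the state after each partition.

Partition 1: pivot=3 at index 2 -> [-4, 0, 3, 4, 15]
Partition 2: pivot=0 at index 1 -> [-4, 0, 3, 4, 15]
Partition 3: pivot=15 at index 4 -> [-4, 0, 3, 4, 15]


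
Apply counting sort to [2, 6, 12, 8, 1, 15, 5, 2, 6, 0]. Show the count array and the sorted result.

Count array: [1, 1, 2, 0, 0, 1, 2, 0, 1, 0, 0, 0, 1, 0, 0, 1]
(count[i] = number of elements equal to i)
Cumulative count: [1, 2, 4, 4, 4, 5, 7, 7, 8, 8, 8, 8, 9, 9, 9, 10]
Sorted: [0, 1, 2, 2, 5, 6, 6, 8, 12, 15]


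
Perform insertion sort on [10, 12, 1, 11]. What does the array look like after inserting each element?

First element 10 is already 'sorted'
Insert 12: shifted 0 elements -> [10, 12, 1, 11]
Insert 1: shifted 2 elements -> [1, 10, 12, 11]
Insert 11: shifted 1 elements -> [1, 10, 11, 12]


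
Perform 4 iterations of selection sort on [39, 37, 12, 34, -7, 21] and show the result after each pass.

Pass 1: Select minimum -7 at index 4, swap -> [-7, 37, 12, 34, 39, 21]
Pass 2: Select minimum 12 at index 2, swap -> [-7, 12, 37, 34, 39, 21]
Pass 3: Select minimum 21 at index 5, swap -> [-7, 12, 21, 34, 39, 37]
Pass 4: Select minimum 34 at index 3, swap -> [-7, 12, 21, 34, 39, 37]


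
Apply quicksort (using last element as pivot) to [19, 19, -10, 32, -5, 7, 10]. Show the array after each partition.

Partition 1: pivot=10 at index 3 -> [-10, -5, 7, 10, 19, 19, 32]
Partition 2: pivot=7 at index 2 -> [-10, -5, 7, 10, 19, 19, 32]
Partition 3: pivot=-5 at index 1 -> [-10, -5, 7, 10, 19, 19, 32]
Partition 4: pivot=32 at index 6 -> [-10, -5, 7, 10, 19, 19, 32]
Partition 5: pivot=19 at index 5 -> [-10, -5, 7, 10, 19, 19, 32]


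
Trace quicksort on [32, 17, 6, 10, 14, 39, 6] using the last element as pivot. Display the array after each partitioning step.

Partition 1: pivot=6 at index 1 -> [6, 6, 32, 10, 14, 39, 17]
Partition 2: pivot=17 at index 4 -> [6, 6, 10, 14, 17, 39, 32]
Partition 3: pivot=14 at index 3 -> [6, 6, 10, 14, 17, 39, 32]
Partition 4: pivot=32 at index 5 -> [6, 6, 10, 14, 17, 32, 39]


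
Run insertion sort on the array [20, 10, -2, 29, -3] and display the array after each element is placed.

First element 20 is already 'sorted'
Insert 10: shifted 1 elements -> [10, 20, -2, 29, -3]
Insert -2: shifted 2 elements -> [-2, 10, 20, 29, -3]
Insert 29: shifted 0 elements -> [-2, 10, 20, 29, -3]
Insert -3: shifted 4 elements -> [-3, -2, 10, 20, 29]


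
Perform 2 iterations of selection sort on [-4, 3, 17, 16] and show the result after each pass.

Pass 1: Select minimum -4 at index 0, swap -> [-4, 3, 17, 16]
Pass 2: Select minimum 3 at index 1, swap -> [-4, 3, 17, 16]


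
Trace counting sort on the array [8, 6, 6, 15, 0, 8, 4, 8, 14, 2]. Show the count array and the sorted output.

Count array: [1, 0, 1, 0, 1, 0, 2, 0, 3, 0, 0, 0, 0, 0, 1, 1]
(count[i] = number of elements equal to i)
Cumulative count: [1, 1, 2, 2, 3, 3, 5, 5, 8, 8, 8, 8, 8, 8, 9, 10]
Sorted: [0, 2, 4, 6, 6, 8, 8, 8, 14, 15]


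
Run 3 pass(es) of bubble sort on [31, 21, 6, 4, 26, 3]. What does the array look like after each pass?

After pass 1: [21, 6, 4, 26, 3, 31] (5 swaps)
After pass 2: [6, 4, 21, 3, 26, 31] (3 swaps)
After pass 3: [4, 6, 3, 21, 26, 31] (2 swaps)
Total swaps: 10


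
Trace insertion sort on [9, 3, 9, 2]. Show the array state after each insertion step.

First element 9 is already 'sorted'
Insert 3: shifted 1 elements -> [3, 9, 9, 2]
Insert 9: shifted 0 elements -> [3, 9, 9, 2]
Insert 2: shifted 3 elements -> [2, 3, 9, 9]


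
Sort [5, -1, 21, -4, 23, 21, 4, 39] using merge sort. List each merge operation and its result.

Divide and conquer:
  Merge [5] + [-1] -> [-1, 5]
  Merge [21] + [-4] -> [-4, 21]
  Merge [-1, 5] + [-4, 21] -> [-4, -1, 5, 21]
  Merge [23] + [21] -> [21, 23]
  Merge [4] + [39] -> [4, 39]
  Merge [21, 23] + [4, 39] -> [4, 21, 23, 39]
  Merge [-4, -1, 5, 21] + [4, 21, 23, 39] -> [-4, -1, 4, 5, 21, 21, 23, 39]


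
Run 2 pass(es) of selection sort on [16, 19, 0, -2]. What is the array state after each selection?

Pass 1: Select minimum -2 at index 3, swap -> [-2, 19, 0, 16]
Pass 2: Select minimum 0 at index 2, swap -> [-2, 0, 19, 16]


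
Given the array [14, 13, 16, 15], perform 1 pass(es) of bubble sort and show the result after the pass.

After pass 1: [13, 14, 15, 16] (2 swaps)
Total swaps: 2


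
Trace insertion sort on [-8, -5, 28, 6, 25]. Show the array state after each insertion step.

First element -8 is already 'sorted'
Insert -5: shifted 0 elements -> [-8, -5, 28, 6, 25]
Insert 28: shifted 0 elements -> [-8, -5, 28, 6, 25]
Insert 6: shifted 1 elements -> [-8, -5, 6, 28, 25]
Insert 25: shifted 1 elements -> [-8, -5, 6, 25, 28]


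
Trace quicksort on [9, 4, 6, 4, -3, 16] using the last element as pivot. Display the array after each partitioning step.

Partition 1: pivot=16 at index 5 -> [9, 4, 6, 4, -3, 16]
Partition 2: pivot=-3 at index 0 -> [-3, 4, 6, 4, 9, 16]
Partition 3: pivot=9 at index 4 -> [-3, 4, 6, 4, 9, 16]
Partition 4: pivot=4 at index 2 -> [-3, 4, 4, 6, 9, 16]


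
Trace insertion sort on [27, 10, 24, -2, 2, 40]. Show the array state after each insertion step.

First element 27 is already 'sorted'
Insert 10: shifted 1 elements -> [10, 27, 24, -2, 2, 40]
Insert 24: shifted 1 elements -> [10, 24, 27, -2, 2, 40]
Insert -2: shifted 3 elements -> [-2, 10, 24, 27, 2, 40]
Insert 2: shifted 3 elements -> [-2, 2, 10, 24, 27, 40]
Insert 40: shifted 0 elements -> [-2, 2, 10, 24, 27, 40]


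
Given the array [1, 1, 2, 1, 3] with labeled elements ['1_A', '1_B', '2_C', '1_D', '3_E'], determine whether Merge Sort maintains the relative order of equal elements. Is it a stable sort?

Trace Merge Sort on the labeled array (the key is the number; the letter only tracks identity):
  Merge [1_A] + [1_B] -> [1_A, 1_B]
  Merge [1_D] + [3_E] -> [1_D, 3_E]
  Merge [2_C] + [1_D, 3_E] -> [1_D, 2_C, 3_E]
  Merge [1_A, 1_B] + [1_D, 2_C, 3_E] -> [1_A, 1_B, 1_D, 2_C, 3_E]
Final order: [1_A, 1_B, 1_D, 2_C, 3_E]
Equal keys:
  value 1: originally 1_A, 1_B, 1_D; after sorting 1_A, 1_B, 1_D -> order preserved
All equal keys kept their original relative order. Merge Sort is stable: when the heads of the two halves are equal the merge takes from the left half first.
Answer: Stable


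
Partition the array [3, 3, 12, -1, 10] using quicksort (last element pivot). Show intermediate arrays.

Partition 1: pivot=10 at index 3 -> [3, 3, -1, 10, 12]
Partition 2: pivot=-1 at index 0 -> [-1, 3, 3, 10, 12]
Partition 3: pivot=3 at index 2 -> [-1, 3, 3, 10, 12]


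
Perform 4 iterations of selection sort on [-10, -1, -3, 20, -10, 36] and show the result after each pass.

Pass 1: Select minimum -10 at index 0, swap -> [-10, -1, -3, 20, -10, 36]
Pass 2: Select minimum -10 at index 4, swap -> [-10, -10, -3, 20, -1, 36]
Pass 3: Select minimum -3 at index 2, swap -> [-10, -10, -3, 20, -1, 36]
Pass 4: Select minimum -1 at index 4, swap -> [-10, -10, -3, -1, 20, 36]


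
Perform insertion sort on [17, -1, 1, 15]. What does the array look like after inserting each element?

First element 17 is already 'sorted'
Insert -1: shifted 1 elements -> [-1, 17, 1, 15]
Insert 1: shifted 1 elements -> [-1, 1, 17, 15]
Insert 15: shifted 1 elements -> [-1, 1, 15, 17]


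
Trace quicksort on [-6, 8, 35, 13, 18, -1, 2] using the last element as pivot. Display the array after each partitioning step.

Partition 1: pivot=2 at index 2 -> [-6, -1, 2, 13, 18, 8, 35]
Partition 2: pivot=-1 at index 1 -> [-6, -1, 2, 13, 18, 8, 35]
Partition 3: pivot=35 at index 6 -> [-6, -1, 2, 13, 18, 8, 35]
Partition 4: pivot=8 at index 3 -> [-6, -1, 2, 8, 18, 13, 35]
Partition 5: pivot=13 at index 4 -> [-6, -1, 2, 8, 13, 18, 35]


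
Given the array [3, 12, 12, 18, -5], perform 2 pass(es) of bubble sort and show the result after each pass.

After pass 1: [3, 12, 12, -5, 18] (1 swaps)
After pass 2: [3, 12, -5, 12, 18] (1 swaps)
Total swaps: 2


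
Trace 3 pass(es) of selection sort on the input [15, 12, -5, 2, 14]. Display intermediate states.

Pass 1: Select minimum -5 at index 2, swap -> [-5, 12, 15, 2, 14]
Pass 2: Select minimum 2 at index 3, swap -> [-5, 2, 15, 12, 14]
Pass 3: Select minimum 12 at index 3, swap -> [-5, 2, 12, 15, 14]


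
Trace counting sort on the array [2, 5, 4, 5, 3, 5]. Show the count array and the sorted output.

Count array: [0, 0, 1, 1, 1, 3]
(count[i] = number of elements equal to i)
Cumulative count: [0, 0, 1, 2, 3, 6]
Sorted: [2, 3, 4, 5, 5, 5]


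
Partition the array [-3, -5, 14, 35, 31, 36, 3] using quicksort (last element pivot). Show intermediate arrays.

Partition 1: pivot=3 at index 2 -> [-3, -5, 3, 35, 31, 36, 14]
Partition 2: pivot=-5 at index 0 -> [-5, -3, 3, 35, 31, 36, 14]
Partition 3: pivot=14 at index 3 -> [-5, -3, 3, 14, 31, 36, 35]
Partition 4: pivot=35 at index 5 -> [-5, -3, 3, 14, 31, 35, 36]


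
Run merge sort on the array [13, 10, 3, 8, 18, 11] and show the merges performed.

Divide and conquer:
  Merge [10] + [3] -> [3, 10]
  Merge [13] + [3, 10] -> [3, 10, 13]
  Merge [18] + [11] -> [11, 18]
  Merge [8] + [11, 18] -> [8, 11, 18]
  Merge [3, 10, 13] + [8, 11, 18] -> [3, 8, 10, 11, 13, 18]


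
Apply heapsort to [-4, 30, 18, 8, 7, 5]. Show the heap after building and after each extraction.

Build heap: [30, 8, 18, -4, 7, 5]
Extract 30: [18, 8, 5, -4, 7, 30]
Extract 18: [8, 7, 5, -4, 18, 30]
Extract 8: [7, -4, 5, 8, 18, 30]
Extract 7: [5, -4, 7, 8, 18, 30]
Extract 5: [-4, 5, 7, 8, 18, 30]


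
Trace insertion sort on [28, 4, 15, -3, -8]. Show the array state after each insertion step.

First element 28 is already 'sorted'
Insert 4: shifted 1 elements -> [4, 28, 15, -3, -8]
Insert 15: shifted 1 elements -> [4, 15, 28, -3, -8]
Insert -3: shifted 3 elements -> [-3, 4, 15, 28, -8]
Insert -8: shifted 4 elements -> [-8, -3, 4, 15, 28]


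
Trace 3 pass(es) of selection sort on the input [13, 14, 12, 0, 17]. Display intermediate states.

Pass 1: Select minimum 0 at index 3, swap -> [0, 14, 12, 13, 17]
Pass 2: Select minimum 12 at index 2, swap -> [0, 12, 14, 13, 17]
Pass 3: Select minimum 13 at index 3, swap -> [0, 12, 13, 14, 17]


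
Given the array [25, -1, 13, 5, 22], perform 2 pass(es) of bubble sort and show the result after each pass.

After pass 1: [-1, 13, 5, 22, 25] (4 swaps)
After pass 2: [-1, 5, 13, 22, 25] (1 swaps)
Total swaps: 5


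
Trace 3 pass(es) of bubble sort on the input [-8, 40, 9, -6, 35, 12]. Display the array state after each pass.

After pass 1: [-8, 9, -6, 35, 12, 40] (4 swaps)
After pass 2: [-8, -6, 9, 12, 35, 40] (2 swaps)
After pass 3: [-8, -6, 9, 12, 35, 40] (0 swaps)
Total swaps: 6


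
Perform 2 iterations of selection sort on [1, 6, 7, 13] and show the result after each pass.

Pass 1: Select minimum 1 at index 0, swap -> [1, 6, 7, 13]
Pass 2: Select minimum 6 at index 1, swap -> [1, 6, 7, 13]


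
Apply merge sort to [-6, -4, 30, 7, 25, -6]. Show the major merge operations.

Divide and conquer:
  Merge [-4] + [30] -> [-4, 30]
  Merge [-6] + [-4, 30] -> [-6, -4, 30]
  Merge [25] + [-6] -> [-6, 25]
  Merge [7] + [-6, 25] -> [-6, 7, 25]
  Merge [-6, -4, 30] + [-6, 7, 25] -> [-6, -6, -4, 7, 25, 30]


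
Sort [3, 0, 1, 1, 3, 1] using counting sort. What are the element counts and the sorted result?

Count array: [1, 3, 0, 2]
(count[i] = number of elements equal to i)
Cumulative count: [1, 4, 4, 6]
Sorted: [0, 1, 1, 1, 3, 3]


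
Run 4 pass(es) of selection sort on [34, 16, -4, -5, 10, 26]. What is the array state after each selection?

Pass 1: Select minimum -5 at index 3, swap -> [-5, 16, -4, 34, 10, 26]
Pass 2: Select minimum -4 at index 2, swap -> [-5, -4, 16, 34, 10, 26]
Pass 3: Select minimum 10 at index 4, swap -> [-5, -4, 10, 34, 16, 26]
Pass 4: Select minimum 16 at index 4, swap -> [-5, -4, 10, 16, 34, 26]


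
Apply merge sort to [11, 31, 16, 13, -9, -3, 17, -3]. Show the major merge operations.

Divide and conquer:
  Merge [11] + [31] -> [11, 31]
  Merge [16] + [13] -> [13, 16]
  Merge [11, 31] + [13, 16] -> [11, 13, 16, 31]
  Merge [-9] + [-3] -> [-9, -3]
  Merge [17] + [-3] -> [-3, 17]
  Merge [-9, -3] + [-3, 17] -> [-9, -3, -3, 17]
  Merge [11, 13, 16, 31] + [-9, -3, -3, 17] -> [-9, -3, -3, 11, 13, 16, 17, 31]


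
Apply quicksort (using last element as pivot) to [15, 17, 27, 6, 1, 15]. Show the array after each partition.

Partition 1: pivot=15 at index 3 -> [15, 6, 1, 15, 27, 17]
Partition 2: pivot=1 at index 0 -> [1, 6, 15, 15, 27, 17]
Partition 3: pivot=15 at index 2 -> [1, 6, 15, 15, 27, 17]
Partition 4: pivot=17 at index 4 -> [1, 6, 15, 15, 17, 27]


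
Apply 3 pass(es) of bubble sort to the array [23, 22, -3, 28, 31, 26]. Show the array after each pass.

After pass 1: [22, -3, 23, 28, 26, 31] (3 swaps)
After pass 2: [-3, 22, 23, 26, 28, 31] (2 swaps)
After pass 3: [-3, 22, 23, 26, 28, 31] (0 swaps)
Total swaps: 5


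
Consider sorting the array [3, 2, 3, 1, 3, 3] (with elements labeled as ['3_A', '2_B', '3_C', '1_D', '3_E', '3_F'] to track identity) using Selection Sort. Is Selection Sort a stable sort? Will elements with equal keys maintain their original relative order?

Trace Selection Sort on the labeled array (the key is the number; the letter only tracks identity):
  Pass 1: minimum of unsorted part is 1_D at index 3; swap it with 3_A at index 0 -> [1_D, 2_B, 3_C, 3_A, 3_E, 3_F]
  Pass 2: minimum 2_B is already at index 1; no swap -> [1_D, 2_B, 3_C, 3_A, 3_E, 3_F]
  Pass 3: minimum 3_C is already at index 2; no swap -> [1_D, 2_B, 3_C, 3_A, 3_E, 3_F]
  Pass 4: minimum 3_A is already at index 3; no swap -> [1_D, 2_B, 3_C, 3_A, 3_E, 3_F]
  Pass 5: minimum 3_E is already at index 4; no swap -> [1_D, 2_B, 3_C, 3_A, 3_E, 3_F]
Final order: [1_D, 2_B, 3_C, 3_A, 3_E, 3_F]
Equal keys:
  value 3: originally 3_A, 3_C, 3_E, 3_F; after sorting 3_C, 3_A, 3_E, 3_F -> order changed
Equal keys were reordered, so Selection Sort is not stable: the long-range swap that moves the minimum into place can carry an element past an equal key. (One such input is enough; an unstable sort may happen to preserve order on other inputs, but it gives no guarantee.)
Answer: Not stable


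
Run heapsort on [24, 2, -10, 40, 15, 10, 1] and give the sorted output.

Build heap: [40, 24, 10, 2, 15, -10, 1]
Extract 40: [24, 15, 10, 2, 1, -10, 40]
Extract 24: [15, 2, 10, -10, 1, 24, 40]
Extract 15: [10, 2, 1, -10, 15, 24, 40]
Extract 10: [2, -10, 1, 10, 15, 24, 40]
Extract 2: [1, -10, 2, 10, 15, 24, 40]
Extract 1: [-10, 1, 2, 10, 15, 24, 40]


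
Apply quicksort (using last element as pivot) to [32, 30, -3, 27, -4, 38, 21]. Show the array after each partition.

Partition 1: pivot=21 at index 2 -> [-3, -4, 21, 27, 30, 38, 32]
Partition 2: pivot=-4 at index 0 -> [-4, -3, 21, 27, 30, 38, 32]
Partition 3: pivot=32 at index 5 -> [-4, -3, 21, 27, 30, 32, 38]
Partition 4: pivot=30 at index 4 -> [-4, -3, 21, 27, 30, 32, 38]


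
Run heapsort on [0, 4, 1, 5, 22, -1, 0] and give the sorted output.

Build heap: [22, 5, 1, 0, 4, -1, 0]
Extract 22: [5, 4, 1, 0, 0, -1, 22]
Extract 5: [4, 0, 1, -1, 0, 5, 22]
Extract 4: [1, 0, 0, -1, 4, 5, 22]
Extract 1: [0, -1, 0, 1, 4, 5, 22]
Extract 0: [0, -1, 0, 1, 4, 5, 22]
Extract 0: [-1, 0, 0, 1, 4, 5, 22]


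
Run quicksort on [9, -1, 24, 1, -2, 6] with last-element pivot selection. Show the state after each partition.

Partition 1: pivot=6 at index 3 -> [-1, 1, -2, 6, 24, 9]
Partition 2: pivot=-2 at index 0 -> [-2, 1, -1, 6, 24, 9]
Partition 3: pivot=-1 at index 1 -> [-2, -1, 1, 6, 24, 9]
Partition 4: pivot=9 at index 4 -> [-2, -1, 1, 6, 9, 24]


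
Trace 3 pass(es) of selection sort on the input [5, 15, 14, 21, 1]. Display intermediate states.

Pass 1: Select minimum 1 at index 4, swap -> [1, 15, 14, 21, 5]
Pass 2: Select minimum 5 at index 4, swap -> [1, 5, 14, 21, 15]
Pass 3: Select minimum 14 at index 2, swap -> [1, 5, 14, 21, 15]


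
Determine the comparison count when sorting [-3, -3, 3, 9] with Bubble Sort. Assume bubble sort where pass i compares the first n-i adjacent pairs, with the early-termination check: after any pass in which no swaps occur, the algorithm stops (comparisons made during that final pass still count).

Pass 1: compare adjacent pairs (0,1)..(2,3) = 3 comparison(s), 0 swap(s) -> [-3, -3, 3, 9]
No swaps in this pass, so bubble sort stops here.
Total comparisons: 3 = 3


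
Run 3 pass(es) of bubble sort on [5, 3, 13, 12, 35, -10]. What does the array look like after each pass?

After pass 1: [3, 5, 12, 13, -10, 35] (3 swaps)
After pass 2: [3, 5, 12, -10, 13, 35] (1 swaps)
After pass 3: [3, 5, -10, 12, 13, 35] (1 swaps)
Total swaps: 5


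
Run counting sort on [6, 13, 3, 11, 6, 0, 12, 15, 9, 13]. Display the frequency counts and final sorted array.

Count array: [1, 0, 0, 1, 0, 0, 2, 0, 0, 1, 0, 1, 1, 2, 0, 1]
(count[i] = number of elements equal to i)
Cumulative count: [1, 1, 1, 2, 2, 2, 4, 4, 4, 5, 5, 6, 7, 9, 9, 10]
Sorted: [0, 3, 6, 6, 9, 11, 12, 13, 13, 15]
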